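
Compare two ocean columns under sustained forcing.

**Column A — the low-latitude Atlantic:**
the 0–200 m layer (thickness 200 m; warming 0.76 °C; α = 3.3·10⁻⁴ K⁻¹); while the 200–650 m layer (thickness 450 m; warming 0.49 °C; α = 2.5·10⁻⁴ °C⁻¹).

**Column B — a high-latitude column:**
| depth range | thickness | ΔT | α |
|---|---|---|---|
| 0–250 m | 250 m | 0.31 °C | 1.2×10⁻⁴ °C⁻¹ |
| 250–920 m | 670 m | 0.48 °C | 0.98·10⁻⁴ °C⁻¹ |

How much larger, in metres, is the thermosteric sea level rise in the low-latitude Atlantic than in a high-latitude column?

A 0–200 m: 0.76 × 3.3×10⁻⁴ × 200 = 0.05016 m
A Layer 2: 0.49 × 2.5×10⁻⁴ × 450 = 0.055125 m
A total: 0.105285 m
B Layer 1: 1.2×10⁻⁴ × 250 × 0.31 = 0.00930 m
B 250–920 m: 670 × 0.98×10⁻⁴ × 0.48 = 0.0315168 m
B total: 0.0408168 m
Difference: 0.105285 − 0.0408168 = 0.0644682 m

Δh_A − Δh_B ≈ 0.0645 m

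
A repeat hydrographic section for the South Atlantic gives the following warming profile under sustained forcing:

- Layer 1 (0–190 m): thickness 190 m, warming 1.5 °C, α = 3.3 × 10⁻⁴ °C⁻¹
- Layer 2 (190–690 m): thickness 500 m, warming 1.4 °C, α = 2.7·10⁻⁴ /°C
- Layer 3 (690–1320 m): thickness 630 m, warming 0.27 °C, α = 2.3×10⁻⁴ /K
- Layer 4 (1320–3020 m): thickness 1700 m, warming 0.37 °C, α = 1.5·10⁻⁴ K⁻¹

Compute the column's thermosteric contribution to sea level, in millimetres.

420 mm of thermosteric rise

0–190 m: 3.3×10⁻⁴ × 1.5 × 190 = 0.09405 m
190–690 m: 2.7×10⁻⁴ × 500 × 1.4 = 0.18900 m
690–1320 m: 2.3×10⁻⁴ × 0.27 × 630 = 0.039123 m
1.5×10⁻⁴ × 0.37 × 1700 = 0.09435 m
Δh = 0.09405 + 0.18900 + 0.039123 + 0.09435 = 0.416523 m ≈ 420 mm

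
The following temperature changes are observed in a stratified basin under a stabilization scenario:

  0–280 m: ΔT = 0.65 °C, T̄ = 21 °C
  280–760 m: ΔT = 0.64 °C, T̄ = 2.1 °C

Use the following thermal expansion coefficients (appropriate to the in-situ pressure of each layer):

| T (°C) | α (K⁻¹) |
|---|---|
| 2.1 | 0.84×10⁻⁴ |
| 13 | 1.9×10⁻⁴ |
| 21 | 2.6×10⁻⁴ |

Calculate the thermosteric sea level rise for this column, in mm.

73.1 mm of thermosteric rise

Layer 1 at 21 °C → α = 2.6×10⁻⁴ K⁻¹
Layer 2 at 2.1 °C → α = 0.84×10⁻⁴ K⁻¹
0–280 m: 280 × 0.65 × 2.6×10⁻⁴ = 0.04732 m
280–760 m: 480 × 0.64 × 0.84×10⁻⁴ = 0.0258048 m
Δh = 0.04732 + 0.0258048 = 0.0731248 m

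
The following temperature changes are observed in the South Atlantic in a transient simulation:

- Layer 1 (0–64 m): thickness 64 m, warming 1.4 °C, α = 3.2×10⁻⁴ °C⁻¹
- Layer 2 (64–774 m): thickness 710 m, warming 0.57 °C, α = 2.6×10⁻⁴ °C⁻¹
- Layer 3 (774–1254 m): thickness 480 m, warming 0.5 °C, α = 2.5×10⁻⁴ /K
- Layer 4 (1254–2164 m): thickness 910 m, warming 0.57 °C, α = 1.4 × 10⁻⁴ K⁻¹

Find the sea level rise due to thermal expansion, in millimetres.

Δh ≈ 270 mm

1.4 × 3.2×10⁻⁴ × 64 = 0.028672 m
64–774 m: 710 × 0.57 × 2.6×10⁻⁴ = 0.105222 m
Layer 3: 2.5×10⁻⁴ × 480 × 0.5 = 0.06000 m
1254–2164 m: 1.4×10⁻⁴ × 910 × 0.57 = 0.072618 m
Δh = 0.028672 + 0.105222 + 0.06000 + 0.072618 = 0.266512 m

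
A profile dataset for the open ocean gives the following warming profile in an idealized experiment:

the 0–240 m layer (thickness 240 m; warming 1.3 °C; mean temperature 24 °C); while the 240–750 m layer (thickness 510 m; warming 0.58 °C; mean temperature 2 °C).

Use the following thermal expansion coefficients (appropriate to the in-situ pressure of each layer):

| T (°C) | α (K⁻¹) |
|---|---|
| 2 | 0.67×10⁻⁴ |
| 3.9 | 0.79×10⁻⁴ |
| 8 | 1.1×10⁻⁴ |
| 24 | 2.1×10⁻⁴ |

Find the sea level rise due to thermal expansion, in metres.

Δh ≈ 0.0853 m

Layer 1 at 24 °C → α = 2.1×10⁻⁴ K⁻¹
Layer 2 at 2 °C → α = 0.67×10⁻⁴ K⁻¹
0–240 m: 2.1×10⁻⁴ × 1.3 × 240 = 0.06552 m
Layer 2: 0.67×10⁻⁴ × 510 × 0.58 = 0.0198186 m
Δh = 0.06552 + 0.0198186 = 0.0853386 m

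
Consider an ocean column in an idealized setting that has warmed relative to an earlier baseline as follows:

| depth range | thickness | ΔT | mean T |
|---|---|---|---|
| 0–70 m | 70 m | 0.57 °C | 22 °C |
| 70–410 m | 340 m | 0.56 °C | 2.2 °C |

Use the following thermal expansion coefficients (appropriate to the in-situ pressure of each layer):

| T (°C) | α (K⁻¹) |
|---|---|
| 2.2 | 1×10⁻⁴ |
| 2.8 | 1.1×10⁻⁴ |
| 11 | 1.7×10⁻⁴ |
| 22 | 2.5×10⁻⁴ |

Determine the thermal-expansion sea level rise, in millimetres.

Layer 1 at 22 °C → α = 2.5×10⁻⁴ K⁻¹
Layer 2 at 2.2 °C → α = 1×10⁻⁴ K⁻¹
70 × 2.5×10⁻⁴ × 0.57 = 0.009975 m
70–410 m: 340 × 0.56 × 1×10⁻⁴ = 0.01904 m
Δh = 0.009975 + 0.01904 = 0.029015 m

Δh ≈ 29.0 mm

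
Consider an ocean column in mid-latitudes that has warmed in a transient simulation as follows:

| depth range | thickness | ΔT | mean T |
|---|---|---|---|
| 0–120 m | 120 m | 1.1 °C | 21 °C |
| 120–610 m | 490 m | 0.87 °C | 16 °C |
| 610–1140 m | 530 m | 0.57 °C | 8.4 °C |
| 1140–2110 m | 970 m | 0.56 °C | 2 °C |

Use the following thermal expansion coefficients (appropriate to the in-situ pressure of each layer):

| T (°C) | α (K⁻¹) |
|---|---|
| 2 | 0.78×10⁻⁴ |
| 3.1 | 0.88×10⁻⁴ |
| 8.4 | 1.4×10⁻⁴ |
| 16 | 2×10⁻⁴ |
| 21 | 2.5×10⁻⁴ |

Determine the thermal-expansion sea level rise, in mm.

Δh ≈ 200 mm

Layer 1 at 21 °C → α = 2.5×10⁻⁴ K⁻¹
Layer 2 at 16 °C → α = 2×10⁻⁴ K⁻¹
Layer 3 at 8.4 °C → α = 1.4×10⁻⁴ K⁻¹
Layer 4 at 2 °C → α = 0.78×10⁻⁴ K⁻¹
2.5×10⁻⁴ × 1.1 × 120 = 0.03300 m
Layer 2: 0.87 × 490 × 2×10⁻⁴ = 0.08526 m
Layer 3: 0.57 × 530 × 1.4×10⁻⁴ = 0.042294 m
1140–2110 m: 0.56 × 970 × 0.78×10⁻⁴ = 0.0423696 m
Δh = 0.03300 + 0.08526 + 0.042294 + 0.0423696 = 0.2029236 m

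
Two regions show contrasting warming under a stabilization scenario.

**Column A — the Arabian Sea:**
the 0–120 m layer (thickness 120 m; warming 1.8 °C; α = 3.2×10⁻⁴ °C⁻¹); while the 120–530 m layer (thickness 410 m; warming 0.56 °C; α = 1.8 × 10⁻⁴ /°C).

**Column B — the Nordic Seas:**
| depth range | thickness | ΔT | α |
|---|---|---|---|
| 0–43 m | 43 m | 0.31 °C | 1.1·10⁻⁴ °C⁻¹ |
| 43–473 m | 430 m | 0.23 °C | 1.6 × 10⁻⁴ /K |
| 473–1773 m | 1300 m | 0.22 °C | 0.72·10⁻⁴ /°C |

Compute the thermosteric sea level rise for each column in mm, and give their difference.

A 3.2×10⁻⁴ × 120 × 1.8 = 0.06912 m
A 1.8×10⁻⁴ × 0.56 × 410 = 0.041328 m
A total: 0.110448 m
B 0–43 m: 1.1×10⁻⁴ × 43 × 0.31 = 0.0014663 m
B 430 × 1.6×10⁻⁴ × 0.23 = 0.015824 m
B 473–1773 m: 0.72×10⁻⁴ × 1300 × 0.22 = 0.020592 m
B total: 0.0378823 m
Difference: 0.110448 − 0.0378823 = 0.0725657 m

A: 110 mm; B: 38 mm; difference 73 mm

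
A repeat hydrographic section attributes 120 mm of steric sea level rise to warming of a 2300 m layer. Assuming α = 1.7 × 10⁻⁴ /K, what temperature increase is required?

about 0.307 K

ΔT = Δh/(αH) = 0.12 / (1.7×10⁻⁴ × 2300) ≈ 0.3069 K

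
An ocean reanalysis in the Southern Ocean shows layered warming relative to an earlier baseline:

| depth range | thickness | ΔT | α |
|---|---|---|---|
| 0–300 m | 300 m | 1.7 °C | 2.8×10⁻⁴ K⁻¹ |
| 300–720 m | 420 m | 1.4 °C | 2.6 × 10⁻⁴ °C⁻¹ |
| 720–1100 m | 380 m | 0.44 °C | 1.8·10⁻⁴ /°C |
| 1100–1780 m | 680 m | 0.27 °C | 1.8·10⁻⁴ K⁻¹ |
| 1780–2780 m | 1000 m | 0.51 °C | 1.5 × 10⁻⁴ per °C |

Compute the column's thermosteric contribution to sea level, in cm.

Δh = 44 cm

2.8×10⁻⁴ × 300 × 1.7 = 0.14280 m
1.4 × 420 × 2.6×10⁻⁴ = 0.15288 m
Layer 3: 0.44 × 380 × 1.8×10⁻⁴ = 0.030096 m
1100–1780 m: 0.27 × 680 × 1.8×10⁻⁴ = 0.033048 m
1780–2780 m: 1.5×10⁻⁴ × 1000 × 0.51 = 0.07650 m
Δh = 0.14280 + 0.15288 + 0.030096 + 0.033048 + 0.07650 = 0.435324 m ≈ 44 cm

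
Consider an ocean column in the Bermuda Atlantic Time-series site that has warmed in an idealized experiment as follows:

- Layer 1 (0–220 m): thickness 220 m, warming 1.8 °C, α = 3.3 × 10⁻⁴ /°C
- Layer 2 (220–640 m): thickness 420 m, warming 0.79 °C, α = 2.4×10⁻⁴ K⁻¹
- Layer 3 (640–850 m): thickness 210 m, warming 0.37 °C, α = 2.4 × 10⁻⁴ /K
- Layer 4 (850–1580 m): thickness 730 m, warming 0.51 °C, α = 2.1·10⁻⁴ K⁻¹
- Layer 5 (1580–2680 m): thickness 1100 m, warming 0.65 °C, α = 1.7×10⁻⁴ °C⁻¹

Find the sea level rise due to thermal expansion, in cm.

3.3×10⁻⁴ × 1.8 × 220 = 0.13068 m
Layer 2: 0.79 × 2.4×10⁻⁴ × 420 = 0.079632 m
Layer 3: 2.4×10⁻⁴ × 0.37 × 210 = 0.018648 m
730 × 0.51 × 2.1×10⁻⁴ = 0.078183 m
1580–2680 m: 0.65 × 1100 × 1.7×10⁻⁴ = 0.12155 m
Δh = 0.13068 + 0.079632 + 0.018648 + 0.078183 + 0.12155 = 0.428693 m

Δh = 42.9 cm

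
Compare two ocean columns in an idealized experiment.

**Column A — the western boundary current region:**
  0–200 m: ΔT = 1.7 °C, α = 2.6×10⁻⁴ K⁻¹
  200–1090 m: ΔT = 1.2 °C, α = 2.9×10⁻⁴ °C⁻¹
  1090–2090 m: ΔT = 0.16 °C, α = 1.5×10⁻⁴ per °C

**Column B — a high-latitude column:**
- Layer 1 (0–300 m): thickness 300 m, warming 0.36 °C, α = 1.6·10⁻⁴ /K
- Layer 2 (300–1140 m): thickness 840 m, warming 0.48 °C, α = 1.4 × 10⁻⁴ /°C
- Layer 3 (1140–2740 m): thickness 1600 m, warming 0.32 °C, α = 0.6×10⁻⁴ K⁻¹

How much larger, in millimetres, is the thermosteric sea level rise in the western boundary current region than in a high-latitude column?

Δh_A − Δh_B ≈ 318 mm

A Layer 1: 200 × 2.6×10⁻⁴ × 1.7 = 0.08840 m
A 890 × 2.9×10⁻⁴ × 1.2 = 0.30972 m
A 0.16 × 1.5×10⁻⁴ × 1000 = 0.02400 m
A total: 0.42212 m
B 0–300 m: 300 × 0.36 × 1.6×10⁻⁴ = 0.01728 m
B Layer 2: 0.48 × 840 × 1.4×10⁻⁴ = 0.056448 m
B 0.6×10⁻⁴ × 1600 × 0.32 = 0.03072 m
B total: 0.104448 m
Difference: 0.42212 − 0.104448 = 0.317672 m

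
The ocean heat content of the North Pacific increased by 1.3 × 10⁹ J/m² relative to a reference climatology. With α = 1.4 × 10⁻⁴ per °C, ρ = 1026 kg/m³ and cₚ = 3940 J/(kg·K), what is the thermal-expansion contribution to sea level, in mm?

about 45.0 mm

Δh = αQ/(ρcₚ) = 1.4×10⁻⁴ × 1.3×10⁹ / (1026 × 3940) ≈ 0.045022 m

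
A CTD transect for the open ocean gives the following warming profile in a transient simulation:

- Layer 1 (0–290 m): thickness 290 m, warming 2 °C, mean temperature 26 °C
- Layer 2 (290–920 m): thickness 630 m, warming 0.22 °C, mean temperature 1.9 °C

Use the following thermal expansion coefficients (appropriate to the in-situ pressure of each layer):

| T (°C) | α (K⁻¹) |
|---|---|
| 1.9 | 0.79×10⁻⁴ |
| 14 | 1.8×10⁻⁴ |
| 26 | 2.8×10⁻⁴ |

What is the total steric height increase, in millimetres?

Layer 1 at 26 °C → α = 2.8×10⁻⁴ K⁻¹
Layer 2 at 1.9 °C → α = 0.79×10⁻⁴ K⁻¹
0–290 m: 290 × 2 × 2.8×10⁻⁴ = 0.16240 m
630 × 0.79×10⁻⁴ × 0.22 = 0.0109494 m
Δh = 0.16240 + 0.0109494 = 0.1733494 m ≈ 173 mm

Δh ≈ 173 mm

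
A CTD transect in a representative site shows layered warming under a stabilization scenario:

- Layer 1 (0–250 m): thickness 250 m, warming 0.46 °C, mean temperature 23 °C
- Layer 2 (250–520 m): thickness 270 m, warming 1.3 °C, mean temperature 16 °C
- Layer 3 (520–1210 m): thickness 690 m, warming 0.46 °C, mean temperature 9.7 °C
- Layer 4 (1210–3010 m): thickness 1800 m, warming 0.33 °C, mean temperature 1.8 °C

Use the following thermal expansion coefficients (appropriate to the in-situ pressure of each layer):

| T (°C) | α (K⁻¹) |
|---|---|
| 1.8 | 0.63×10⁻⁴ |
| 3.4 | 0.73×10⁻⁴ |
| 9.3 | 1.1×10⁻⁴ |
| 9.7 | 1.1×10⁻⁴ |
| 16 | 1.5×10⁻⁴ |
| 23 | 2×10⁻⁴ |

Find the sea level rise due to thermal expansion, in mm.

Layer 1 at 23 °C → α = 2×10⁻⁴ K⁻¹
Layer 2 at 16 °C → α = 1.5×10⁻⁴ K⁻¹
Layer 3 at 9.7 °C → α = 1.1×10⁻⁴ K⁻¹
Layer 4 at 1.8 °C → α = 0.63×10⁻⁴ K⁻¹
Layer 1: 2×10⁻⁴ × 250 × 0.46 = 0.02300 m
1.3 × 270 × 1.5×10⁻⁴ = 0.05265 m
1.1×10⁻⁴ × 0.46 × 690 = 0.034914 m
1210–3010 m: 0.33 × 1800 × 0.63×10⁻⁴ = 0.037422 m
Δh = 0.02300 + 0.05265 + 0.034914 + 0.037422 = 0.147986 m ≈ 148 mm

Δh = 148 mm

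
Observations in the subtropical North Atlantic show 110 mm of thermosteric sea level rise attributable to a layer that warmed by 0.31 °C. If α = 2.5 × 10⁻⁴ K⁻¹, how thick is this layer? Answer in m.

1400 m

H = Δh/(αΔT) = 0.11 / (2.5×10⁻⁴ × 0.31) ≈ 1419 m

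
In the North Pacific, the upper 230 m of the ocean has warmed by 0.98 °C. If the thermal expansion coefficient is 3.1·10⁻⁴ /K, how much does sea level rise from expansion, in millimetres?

Δh = αΔT·H = 3.1×10⁻⁴ × 0.98 × 230 = 0.069874 m

70 mm of thermosteric rise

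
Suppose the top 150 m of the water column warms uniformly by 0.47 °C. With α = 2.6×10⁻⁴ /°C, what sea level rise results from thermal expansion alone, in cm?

Δh = αΔT·H = 2.6×10⁻⁴ × 0.47 × 150 = 0.01833 m

1.8 cm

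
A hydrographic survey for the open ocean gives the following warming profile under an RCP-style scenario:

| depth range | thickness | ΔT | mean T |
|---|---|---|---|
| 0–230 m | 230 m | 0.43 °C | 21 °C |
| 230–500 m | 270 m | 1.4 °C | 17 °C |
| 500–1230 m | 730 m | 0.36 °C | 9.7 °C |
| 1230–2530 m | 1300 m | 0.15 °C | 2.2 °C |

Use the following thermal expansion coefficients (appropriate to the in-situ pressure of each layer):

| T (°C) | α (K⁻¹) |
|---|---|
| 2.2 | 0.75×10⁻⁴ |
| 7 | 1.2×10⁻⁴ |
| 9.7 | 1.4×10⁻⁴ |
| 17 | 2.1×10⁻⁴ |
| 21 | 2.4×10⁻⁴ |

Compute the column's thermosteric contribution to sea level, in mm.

about 155 mm

Layer 1 at 21 °C → α = 2.4×10⁻⁴ K⁻¹
Layer 2 at 17 °C → α = 2.1×10⁻⁴ K⁻¹
Layer 3 at 9.7 °C → α = 1.4×10⁻⁴ K⁻¹
Layer 4 at 2.2 °C → α = 0.75×10⁻⁴ K⁻¹
Layer 1: 230 × 2.4×10⁻⁴ × 0.43 = 0.023736 m
230–500 m: 2.1×10⁻⁴ × 1.4 × 270 = 0.07938 m
Layer 3: 0.36 × 1.4×10⁻⁴ × 730 = 0.036792 m
1300 × 0.15 × 0.75×10⁻⁴ = 0.014625 m
Δh = 0.023736 + 0.07938 + 0.036792 + 0.014625 = 0.154533 m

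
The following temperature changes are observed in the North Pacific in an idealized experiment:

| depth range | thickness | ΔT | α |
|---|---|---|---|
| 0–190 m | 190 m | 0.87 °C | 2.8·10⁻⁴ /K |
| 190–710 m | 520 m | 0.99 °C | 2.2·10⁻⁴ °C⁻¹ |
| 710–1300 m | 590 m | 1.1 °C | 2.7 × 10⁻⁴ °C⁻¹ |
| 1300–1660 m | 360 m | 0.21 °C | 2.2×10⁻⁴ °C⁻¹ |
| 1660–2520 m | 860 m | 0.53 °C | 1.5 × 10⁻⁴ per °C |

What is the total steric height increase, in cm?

about 42.0 cm

0–190 m: 2.8×10⁻⁴ × 0.87 × 190 = 0.046284 m
2.2×10⁻⁴ × 0.99 × 520 = 0.113256 m
Layer 3: 1.1 × 2.7×10⁻⁴ × 590 = 0.17523 m
1300–1660 m: 0.21 × 360 × 2.2×10⁻⁴ = 0.016632 m
1.5×10⁻⁴ × 0.53 × 860 = 0.06837 m
Δh = 0.046284 + 0.113256 + 0.17523 + 0.016632 + 0.06837 = 0.419772 m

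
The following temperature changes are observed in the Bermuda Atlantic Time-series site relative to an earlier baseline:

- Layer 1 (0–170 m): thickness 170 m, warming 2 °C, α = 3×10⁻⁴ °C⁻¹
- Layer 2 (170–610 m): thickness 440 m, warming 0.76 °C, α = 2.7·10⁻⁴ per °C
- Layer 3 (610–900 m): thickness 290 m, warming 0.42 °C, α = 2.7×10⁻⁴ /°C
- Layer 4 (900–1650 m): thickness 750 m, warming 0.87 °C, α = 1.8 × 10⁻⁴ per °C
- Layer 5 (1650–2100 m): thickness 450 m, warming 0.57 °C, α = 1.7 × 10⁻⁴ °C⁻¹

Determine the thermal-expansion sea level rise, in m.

Layer 1: 170 × 3×10⁻⁴ × 2 = 0.10200 m
Layer 2: 440 × 0.76 × 2.7×10⁻⁴ = 0.090288 m
610–900 m: 2.7×10⁻⁴ × 0.42 × 290 = 0.032886 m
Layer 4: 0.87 × 750 × 1.8×10⁻⁴ = 0.11745 m
1650–2100 m: 1.7×10⁻⁴ × 0.57 × 450 = 0.043605 m
Δh = 0.10200 + 0.090288 + 0.032886 + 0.11745 + 0.043605 = 0.386229 m ≈ 0.386 m

Δh = 0.386 m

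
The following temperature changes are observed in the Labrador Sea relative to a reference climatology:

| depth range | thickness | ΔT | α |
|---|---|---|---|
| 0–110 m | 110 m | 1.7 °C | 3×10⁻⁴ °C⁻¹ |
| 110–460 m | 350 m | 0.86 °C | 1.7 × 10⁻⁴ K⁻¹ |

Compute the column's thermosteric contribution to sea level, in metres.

Δh = 0.11 m

3×10⁻⁴ × 1.7 × 110 = 0.05610 m
0.86 × 1.7×10⁻⁴ × 350 = 0.05117 m
Δh = 0.05610 + 0.05117 = 0.10727 m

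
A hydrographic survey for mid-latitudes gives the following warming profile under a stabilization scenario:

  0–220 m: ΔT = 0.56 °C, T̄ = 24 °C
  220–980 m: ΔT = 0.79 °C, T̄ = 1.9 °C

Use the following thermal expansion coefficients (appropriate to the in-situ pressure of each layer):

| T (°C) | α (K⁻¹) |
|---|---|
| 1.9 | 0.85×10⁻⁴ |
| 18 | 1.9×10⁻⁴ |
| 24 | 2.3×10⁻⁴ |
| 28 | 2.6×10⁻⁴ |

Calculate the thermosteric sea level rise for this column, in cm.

about 7.94 cm

Layer 1 at 24 °C → α = 2.3×10⁻⁴ K⁻¹
Layer 2 at 1.9 °C → α = 0.85×10⁻⁴ K⁻¹
0.56 × 220 × 2.3×10⁻⁴ = 0.028336 m
760 × 0.79 × 0.85×10⁻⁴ = 0.051034 m
Δh = 0.028336 + 0.051034 = 0.07937 m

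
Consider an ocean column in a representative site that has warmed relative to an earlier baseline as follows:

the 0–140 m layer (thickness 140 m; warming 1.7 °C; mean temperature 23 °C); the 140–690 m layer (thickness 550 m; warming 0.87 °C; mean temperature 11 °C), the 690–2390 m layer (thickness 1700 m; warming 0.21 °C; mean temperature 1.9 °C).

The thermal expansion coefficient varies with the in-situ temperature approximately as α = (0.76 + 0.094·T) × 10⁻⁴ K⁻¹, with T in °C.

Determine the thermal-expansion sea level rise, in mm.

Δh = 189 mm

Layer 1: α = (0.76 + 0.094×23)×10⁻⁴ = 2.922×10⁻⁴ K⁻¹
Layer 2: α = (0.76 + 0.094×11)×10⁻⁴ = 1.794×10⁻⁴ K⁻¹
Layer 3: α = (0.76 + 0.094×1.9)×10⁻⁴ = 0.9386×10⁻⁴ K⁻¹
1.7 × 140 × 2.922×10⁻⁴ = 0.0695436 m
140–690 m: 1.794×10⁻⁴ × 550 × 0.87 = 0.0858429 m
0.21 × 0.9386×10⁻⁴ × 1700 = 0.03350802 m
Δh = 0.0695436 + 0.0858429 + 0.03350802 = 0.18889452 m ≈ 189 mm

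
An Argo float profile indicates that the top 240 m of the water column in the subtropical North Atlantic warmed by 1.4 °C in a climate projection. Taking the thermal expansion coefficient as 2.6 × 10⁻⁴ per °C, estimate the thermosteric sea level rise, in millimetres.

Δh = αΔT·H = 2.6×10⁻⁴ × 1.4 × 240 = 0.08736 m

about 87.4 mm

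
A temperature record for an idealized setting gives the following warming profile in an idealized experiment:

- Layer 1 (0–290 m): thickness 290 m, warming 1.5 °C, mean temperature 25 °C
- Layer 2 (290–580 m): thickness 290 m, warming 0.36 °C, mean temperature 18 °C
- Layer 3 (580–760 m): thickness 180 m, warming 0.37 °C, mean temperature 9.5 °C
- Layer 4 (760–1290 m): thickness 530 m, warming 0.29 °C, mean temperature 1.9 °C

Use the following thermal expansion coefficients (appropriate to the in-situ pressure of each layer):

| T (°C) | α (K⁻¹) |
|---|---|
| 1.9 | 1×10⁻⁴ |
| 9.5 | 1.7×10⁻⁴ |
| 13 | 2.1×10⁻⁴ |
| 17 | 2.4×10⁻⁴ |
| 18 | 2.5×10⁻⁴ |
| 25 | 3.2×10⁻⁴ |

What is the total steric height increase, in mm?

Δh ≈ 192 mm

Layer 1 at 25 °C → α = 3.2×10⁻⁴ K⁻¹
Layer 2 at 18 °C → α = 2.5×10⁻⁴ K⁻¹
Layer 3 at 9.5 °C → α = 1.7×10⁻⁴ K⁻¹
Layer 4 at 1.9 °C → α = 1×10⁻⁴ K⁻¹
0–290 m: 1.5 × 290 × 3.2×10⁻⁴ = 0.13920 m
2.5×10⁻⁴ × 290 × 0.36 = 0.02610 m
580–760 m: 0.37 × 1.7×10⁻⁴ × 180 = 0.011322 m
1×10⁻⁴ × 0.29 × 530 = 0.01537 m
Δh = 0.13920 + 0.02610 + 0.011322 + 0.01537 = 0.191992 m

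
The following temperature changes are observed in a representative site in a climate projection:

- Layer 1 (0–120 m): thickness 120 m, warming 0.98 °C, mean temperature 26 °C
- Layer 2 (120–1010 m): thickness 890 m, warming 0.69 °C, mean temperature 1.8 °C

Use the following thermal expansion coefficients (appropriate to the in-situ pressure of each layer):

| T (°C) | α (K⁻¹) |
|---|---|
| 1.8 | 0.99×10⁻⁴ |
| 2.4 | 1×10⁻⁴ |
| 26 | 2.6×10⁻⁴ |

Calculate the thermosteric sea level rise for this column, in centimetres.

Layer 1 at 26 °C → α = 2.6×10⁻⁴ K⁻¹
Layer 2 at 1.8 °C → α = 0.99×10⁻⁴ K⁻¹
120 × 0.98 × 2.6×10⁻⁴ = 0.030576 m
Layer 2: 890 × 0.99×10⁻⁴ × 0.69 = 0.0607959 m
Δh = 0.030576 + 0.0607959 = 0.0913719 m

Δh = 9.1 cm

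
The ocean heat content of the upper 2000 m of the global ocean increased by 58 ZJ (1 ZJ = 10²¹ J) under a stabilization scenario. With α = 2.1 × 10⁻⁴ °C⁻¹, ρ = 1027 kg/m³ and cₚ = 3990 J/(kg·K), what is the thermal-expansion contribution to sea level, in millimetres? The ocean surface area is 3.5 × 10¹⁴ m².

8.49 mm of thermosteric rise

Per unit area: Q = 58×10²¹ / (3.5×10¹⁴) ≈ 1.657×10⁸ J/m²
Δh = αQ/(ρcₚ) = 2.1×10⁻⁴ × 1.657×10⁸ / (1027 × 3990) ≈ 0.0084918 m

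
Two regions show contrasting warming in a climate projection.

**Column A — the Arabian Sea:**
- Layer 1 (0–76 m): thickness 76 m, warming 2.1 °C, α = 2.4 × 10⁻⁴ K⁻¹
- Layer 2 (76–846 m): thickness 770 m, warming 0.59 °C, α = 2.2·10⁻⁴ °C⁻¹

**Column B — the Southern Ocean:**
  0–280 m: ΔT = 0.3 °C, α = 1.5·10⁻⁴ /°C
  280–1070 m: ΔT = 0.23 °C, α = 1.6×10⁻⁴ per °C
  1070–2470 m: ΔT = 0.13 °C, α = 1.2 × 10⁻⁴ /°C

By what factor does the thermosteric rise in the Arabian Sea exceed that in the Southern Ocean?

A 0–76 m: 2.4×10⁻⁴ × 2.1 × 76 = 0.038304 m
A Layer 2: 0.59 × 770 × 2.2×10⁻⁴ = 0.099946 m
A total: 0.13825 m
B 0–280 m: 0.3 × 280 × 1.5×10⁻⁴ = 0.01260 m
B 790 × 0.23 × 1.6×10⁻⁴ = 0.029072 m
B Layer 3: 1.2×10⁻⁴ × 1400 × 0.13 = 0.02184 m
B total: 0.063512 m
Ratio: 0.13825 / 0.063512 ≈ 2.177

≈ 2.2×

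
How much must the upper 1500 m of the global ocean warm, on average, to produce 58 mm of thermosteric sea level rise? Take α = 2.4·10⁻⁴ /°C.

about 0.161 °C

ΔT = Δh/(αH) = 0.058 / (2.4×10⁻⁴ × 1500) ≈ 0.1611 °C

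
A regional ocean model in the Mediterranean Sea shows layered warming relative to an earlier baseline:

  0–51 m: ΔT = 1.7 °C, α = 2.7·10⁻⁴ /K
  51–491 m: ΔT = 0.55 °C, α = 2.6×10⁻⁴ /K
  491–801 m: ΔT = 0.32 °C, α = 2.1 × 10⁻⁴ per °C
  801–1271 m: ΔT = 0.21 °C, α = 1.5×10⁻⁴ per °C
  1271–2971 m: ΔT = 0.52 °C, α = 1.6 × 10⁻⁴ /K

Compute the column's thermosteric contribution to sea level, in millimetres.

260 mm

0–51 m: 2.7×10⁻⁴ × 1.7 × 51 = 0.023409 m
2.6×10⁻⁴ × 0.55 × 440 = 0.06292 m
310 × 0.32 × 2.1×10⁻⁴ = 0.020832 m
Layer 4: 0.21 × 1.5×10⁻⁴ × 470 = 0.014805 m
1271–2971 m: 0.52 × 1700 × 1.6×10⁻⁴ = 0.14144 m
Δh = 0.023409 + 0.06292 + 0.020832 + 0.014805 + 0.14144 = 0.263406 m ≈ 260 mm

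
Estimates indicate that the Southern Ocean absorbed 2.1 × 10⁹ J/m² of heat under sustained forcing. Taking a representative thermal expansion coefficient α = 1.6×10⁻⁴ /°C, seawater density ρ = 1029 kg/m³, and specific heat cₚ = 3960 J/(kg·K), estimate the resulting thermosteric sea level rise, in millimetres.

Δh = 82.5 mm

Δh = αQ/(ρcₚ) = 1.6×10⁻⁴ × 2.1×10⁹ / (1029 × 3960) ≈ 0.082457 m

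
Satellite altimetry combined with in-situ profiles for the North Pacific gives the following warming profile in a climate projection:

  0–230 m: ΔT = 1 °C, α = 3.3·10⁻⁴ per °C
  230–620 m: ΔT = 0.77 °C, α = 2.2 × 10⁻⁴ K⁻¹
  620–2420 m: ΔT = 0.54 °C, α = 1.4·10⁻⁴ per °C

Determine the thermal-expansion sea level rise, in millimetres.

0–230 m: 3.3×10⁻⁴ × 1 × 230 = 0.07590 m
2.2×10⁻⁴ × 0.77 × 390 = 0.066066 m
Layer 3: 1800 × 1.4×10⁻⁴ × 0.54 = 0.13608 m
Δh = 0.07590 + 0.066066 + 0.13608 = 0.278046 m

278 mm of thermosteric rise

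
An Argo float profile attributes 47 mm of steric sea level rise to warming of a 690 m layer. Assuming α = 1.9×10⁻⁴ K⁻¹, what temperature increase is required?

about 0.359 K

ΔT = Δh/(αH) = 0.047 / (1.9×10⁻⁴ × 690) ≈ 0.3585 K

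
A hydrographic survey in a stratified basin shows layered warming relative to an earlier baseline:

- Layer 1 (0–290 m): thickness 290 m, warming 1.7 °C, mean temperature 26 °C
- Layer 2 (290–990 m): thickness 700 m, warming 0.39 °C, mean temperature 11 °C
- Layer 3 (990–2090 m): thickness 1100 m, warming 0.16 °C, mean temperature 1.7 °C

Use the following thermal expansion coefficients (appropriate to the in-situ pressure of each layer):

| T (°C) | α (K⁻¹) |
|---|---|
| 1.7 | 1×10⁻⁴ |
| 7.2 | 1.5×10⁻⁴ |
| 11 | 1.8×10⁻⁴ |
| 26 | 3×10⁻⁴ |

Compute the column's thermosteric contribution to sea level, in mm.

210 mm

Layer 1 at 26 °C → α = 3×10⁻⁴ K⁻¹
Layer 2 at 11 °C → α = 1.8×10⁻⁴ K⁻¹
Layer 3 at 1.7 °C → α = 1×10⁻⁴ K⁻¹
Layer 1: 1.7 × 3×10⁻⁴ × 290 = 0.14790 m
290–990 m: 0.39 × 1.8×10⁻⁴ × 700 = 0.04914 m
1×10⁻⁴ × 0.16 × 1100 = 0.01760 m
Δh = 0.14790 + 0.04914 + 0.01760 = 0.21464 m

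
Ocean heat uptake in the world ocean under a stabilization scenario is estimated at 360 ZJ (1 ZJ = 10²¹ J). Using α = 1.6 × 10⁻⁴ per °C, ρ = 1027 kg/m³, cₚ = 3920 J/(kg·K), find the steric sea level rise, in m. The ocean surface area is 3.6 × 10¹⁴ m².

Per unit area: Q = 360×10²¹ / (3.6×10¹⁴) = 1×10⁹ J/m²
Δh = αQ/(ρcₚ) = 1.6×10⁻⁴ × 1×10⁹ / (1027 × 3920) ≈ 0.039743 m

Δh ≈ 0.0397 m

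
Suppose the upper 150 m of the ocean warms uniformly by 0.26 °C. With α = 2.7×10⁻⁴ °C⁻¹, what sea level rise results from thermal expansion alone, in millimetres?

Δh = αΔT·H = 2.7×10⁻⁴ × 0.26 × 150 = 0.01053 m

10.5 mm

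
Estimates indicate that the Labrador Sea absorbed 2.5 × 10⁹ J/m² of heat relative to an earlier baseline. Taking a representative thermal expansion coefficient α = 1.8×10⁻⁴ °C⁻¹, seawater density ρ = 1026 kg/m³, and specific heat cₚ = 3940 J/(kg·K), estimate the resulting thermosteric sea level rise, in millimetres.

Δh = αQ/(ρcₚ) = 1.8×10⁻⁴ × 2.5×10⁹ / (1026 × 3940) ≈ 0.11132 m

111 mm of thermosteric rise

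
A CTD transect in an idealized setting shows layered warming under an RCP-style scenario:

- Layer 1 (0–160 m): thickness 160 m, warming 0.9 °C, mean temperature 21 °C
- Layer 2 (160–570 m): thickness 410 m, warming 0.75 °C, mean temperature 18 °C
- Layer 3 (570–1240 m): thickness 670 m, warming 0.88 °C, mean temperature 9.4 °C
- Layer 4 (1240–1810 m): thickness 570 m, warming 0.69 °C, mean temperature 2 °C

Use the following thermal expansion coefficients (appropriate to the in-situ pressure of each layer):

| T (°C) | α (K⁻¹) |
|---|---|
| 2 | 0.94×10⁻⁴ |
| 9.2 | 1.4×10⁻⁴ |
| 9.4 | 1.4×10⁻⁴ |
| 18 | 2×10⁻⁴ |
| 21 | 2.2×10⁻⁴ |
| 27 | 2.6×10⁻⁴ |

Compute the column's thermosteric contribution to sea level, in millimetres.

Δh = 213 mm

Layer 1 at 21 °C → α = 2.2×10⁻⁴ K⁻¹
Layer 2 at 18 °C → α = 2×10⁻⁴ K⁻¹
Layer 3 at 9.4 °C → α = 1.4×10⁻⁴ K⁻¹
Layer 4 at 2 °C → α = 0.94×10⁻⁴ K⁻¹
2.2×10⁻⁴ × 160 × 0.9 = 0.03168 m
0.75 × 410 × 2×10⁻⁴ = 0.06150 m
670 × 0.88 × 1.4×10⁻⁴ = 0.082544 m
0.94×10⁻⁴ × 570 × 0.69 = 0.0369702 m
Δh = 0.03168 + 0.06150 + 0.082544 + 0.0369702 = 0.2126942 m ≈ 213 mm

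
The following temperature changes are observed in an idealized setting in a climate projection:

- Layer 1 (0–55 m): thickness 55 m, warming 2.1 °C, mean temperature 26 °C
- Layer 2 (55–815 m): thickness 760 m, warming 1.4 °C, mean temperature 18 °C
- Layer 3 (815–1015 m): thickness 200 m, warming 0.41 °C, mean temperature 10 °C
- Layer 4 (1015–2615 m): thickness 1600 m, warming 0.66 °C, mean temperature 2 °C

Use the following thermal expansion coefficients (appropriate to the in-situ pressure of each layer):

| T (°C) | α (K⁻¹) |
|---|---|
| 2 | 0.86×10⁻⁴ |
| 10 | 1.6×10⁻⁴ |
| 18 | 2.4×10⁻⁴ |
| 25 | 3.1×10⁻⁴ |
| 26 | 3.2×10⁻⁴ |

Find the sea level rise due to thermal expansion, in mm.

Layer 1 at 26 °C → α = 3.2×10⁻⁴ K⁻¹
Layer 2 at 18 °C → α = 2.4×10⁻⁴ K⁻¹
Layer 3 at 10 °C → α = 1.6×10⁻⁴ K⁻¹
Layer 4 at 2 °C → α = 0.86×10⁻⁴ K⁻¹
Layer 1: 55 × 2.1 × 3.2×10⁻⁴ = 0.03696 m
2.4×10⁻⁴ × 760 × 1.4 = 0.25536 m
Layer 3: 1.6×10⁻⁴ × 0.41 × 200 = 0.01312 m
1015–2615 m: 0.66 × 0.86×10⁻⁴ × 1600 = 0.090816 m
Δh = 0.03696 + 0.25536 + 0.01312 + 0.090816 = 0.396256 m ≈ 400 mm

Δh = 400 mm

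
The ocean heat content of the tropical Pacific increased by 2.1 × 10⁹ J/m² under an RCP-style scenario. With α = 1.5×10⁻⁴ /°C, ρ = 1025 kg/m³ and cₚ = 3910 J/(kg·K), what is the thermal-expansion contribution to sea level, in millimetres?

Δh = αQ/(ρcₚ) = 1.5×10⁻⁴ × 2.1×10⁹ / (1025 × 3910) ≈ 0.078598 m

about 78.6 mm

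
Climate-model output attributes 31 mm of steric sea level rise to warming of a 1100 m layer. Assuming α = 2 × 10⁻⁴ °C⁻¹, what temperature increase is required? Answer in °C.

ΔT ≈ 0.141 °C

ΔT = Δh/(αH) = 0.031 / (2×10⁻⁴ × 1100) ≈ 0.1409 °C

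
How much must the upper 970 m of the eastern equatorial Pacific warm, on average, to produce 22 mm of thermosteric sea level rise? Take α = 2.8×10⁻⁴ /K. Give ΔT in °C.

ΔT = Δh/(αH) = 0.022 / (2.8×10⁻⁴ × 970) ≈ 0.08100 °C

about 0.081 °C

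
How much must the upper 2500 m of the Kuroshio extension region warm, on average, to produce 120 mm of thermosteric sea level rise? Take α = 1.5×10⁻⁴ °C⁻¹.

ΔT ≈ 0.32 °C

ΔT = Δh/(αH) = 0.12 / (1.5×10⁻⁴ × 2500) = 0.3200 °C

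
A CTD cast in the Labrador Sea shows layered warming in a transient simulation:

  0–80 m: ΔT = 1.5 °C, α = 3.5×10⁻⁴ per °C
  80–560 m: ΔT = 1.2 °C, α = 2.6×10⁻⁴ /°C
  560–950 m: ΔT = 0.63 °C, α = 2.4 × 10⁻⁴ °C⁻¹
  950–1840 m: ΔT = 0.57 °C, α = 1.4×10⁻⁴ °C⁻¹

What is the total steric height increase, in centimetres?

about 32.2 cm

80 × 3.5×10⁻⁴ × 1.5 = 0.04200 m
Layer 2: 480 × 1.2 × 2.6×10⁻⁴ = 0.14976 m
560–950 m: 390 × 2.4×10⁻⁴ × 0.63 = 0.058968 m
0.57 × 890 × 1.4×10⁻⁴ = 0.071022 m
Δh = 0.04200 + 0.14976 + 0.058968 + 0.071022 = 0.32175 m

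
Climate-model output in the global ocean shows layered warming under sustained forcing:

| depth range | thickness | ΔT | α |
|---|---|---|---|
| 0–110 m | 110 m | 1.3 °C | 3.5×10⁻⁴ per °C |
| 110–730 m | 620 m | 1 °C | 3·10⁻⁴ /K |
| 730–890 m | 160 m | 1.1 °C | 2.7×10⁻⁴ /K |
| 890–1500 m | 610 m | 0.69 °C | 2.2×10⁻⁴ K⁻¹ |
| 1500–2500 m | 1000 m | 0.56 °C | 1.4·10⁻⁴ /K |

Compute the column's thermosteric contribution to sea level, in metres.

about 0.45 m

Layer 1: 3.5×10⁻⁴ × 110 × 1.3 = 0.05005 m
110–730 m: 1 × 3×10⁻⁴ × 620 = 0.18600 m
730–890 m: 2.7×10⁻⁴ × 160 × 1.1 = 0.04752 m
Layer 4: 0.69 × 2.2×10⁻⁴ × 610 = 0.092598 m
1500–2500 m: 1000 × 1.4×10⁻⁴ × 0.56 = 0.07840 m
Δh = 0.05005 + 0.18600 + 0.04752 + 0.092598 + 0.07840 = 0.454568 m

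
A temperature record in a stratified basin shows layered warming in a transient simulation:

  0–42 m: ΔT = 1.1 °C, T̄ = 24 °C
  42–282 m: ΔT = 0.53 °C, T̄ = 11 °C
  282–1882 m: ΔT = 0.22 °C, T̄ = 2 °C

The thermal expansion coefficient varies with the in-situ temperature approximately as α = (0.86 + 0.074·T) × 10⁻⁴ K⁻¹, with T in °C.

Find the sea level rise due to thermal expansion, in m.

Layer 1: α = (0.86 + 0.074×24)×10⁻⁴ = 2.636×10⁻⁴ K⁻¹
Layer 2: α = (0.86 + 0.074×11)×10⁻⁴ = 1.674×10⁻⁴ K⁻¹
Layer 3: α = (0.86 + 0.074×2)×10⁻⁴ = 1.008×10⁻⁴ K⁻¹
0–42 m: 2.636×10⁻⁴ × 1.1 × 42 = 0.01217832 m
1.674×10⁻⁴ × 240 × 0.53 = 0.02129328 m
Layer 3: 1.008×10⁻⁴ × 1600 × 0.22 = 0.0354816 m
Δh = 0.01217832 + 0.02129328 + 0.0354816 = 0.0689532 m

0.0690 m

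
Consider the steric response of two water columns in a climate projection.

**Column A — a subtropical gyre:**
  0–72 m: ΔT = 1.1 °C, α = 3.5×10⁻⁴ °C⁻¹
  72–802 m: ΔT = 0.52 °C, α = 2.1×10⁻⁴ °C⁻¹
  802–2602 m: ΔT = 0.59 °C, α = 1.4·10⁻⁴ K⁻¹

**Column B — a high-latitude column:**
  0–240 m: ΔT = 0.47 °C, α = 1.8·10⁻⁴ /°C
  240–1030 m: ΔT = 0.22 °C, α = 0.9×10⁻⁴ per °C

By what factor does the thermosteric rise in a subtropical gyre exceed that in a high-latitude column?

a factor of 7.1

A 72 × 1.1 × 3.5×10⁻⁴ = 0.02772 m
A Layer 2: 0.52 × 2.1×10⁻⁴ × 730 = 0.079716 m
A 1800 × 0.59 × 1.4×10⁻⁴ = 0.14868 m
A total: 0.256116 m
B 0–240 m: 1.8×10⁻⁴ × 240 × 0.47 = 0.020304 m
B 240–1030 m: 0.9×10⁻⁴ × 0.22 × 790 = 0.015642 m
B total: 0.035946 m
Ratio: 0.256116 / 0.035946 ≈ 7.125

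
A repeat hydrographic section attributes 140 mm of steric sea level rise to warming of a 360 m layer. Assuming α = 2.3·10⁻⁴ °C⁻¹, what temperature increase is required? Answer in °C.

ΔT = Δh/(αH) = 0.14 / (2.3×10⁻⁴ × 360) ≈ 1.691 °C

1.7 °C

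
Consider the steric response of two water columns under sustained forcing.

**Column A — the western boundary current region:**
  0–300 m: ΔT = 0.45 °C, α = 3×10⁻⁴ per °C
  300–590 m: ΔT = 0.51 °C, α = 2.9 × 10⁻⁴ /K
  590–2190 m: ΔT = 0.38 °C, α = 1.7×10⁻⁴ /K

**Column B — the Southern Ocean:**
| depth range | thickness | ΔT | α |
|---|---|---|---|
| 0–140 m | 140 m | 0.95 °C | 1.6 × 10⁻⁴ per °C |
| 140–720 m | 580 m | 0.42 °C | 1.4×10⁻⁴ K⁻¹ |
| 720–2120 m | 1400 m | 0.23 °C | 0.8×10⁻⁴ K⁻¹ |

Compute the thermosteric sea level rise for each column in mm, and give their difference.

Δh_A ≈ 187 mm, Δh_B ≈ 81.1 mm; difference ≈ 106 mm

A 0–300 m: 0.45 × 3×10⁻⁴ × 300 = 0.04050 m
A 300–590 m: 0.51 × 2.9×10⁻⁴ × 290 = 0.042891 m
A 590–2190 m: 1.7×10⁻⁴ × 1600 × 0.38 = 0.10336 m
A total: 0.186751 m
B Layer 1: 0.95 × 1.6×10⁻⁴ × 140 = 0.02128 m
B Layer 2: 1.4×10⁻⁴ × 0.42 × 580 = 0.034104 m
B Layer 3: 0.8×10⁻⁴ × 1400 × 0.23 = 0.02576 m
B total: 0.081144 m
Difference: 0.186751 − 0.081144 = 0.105607 m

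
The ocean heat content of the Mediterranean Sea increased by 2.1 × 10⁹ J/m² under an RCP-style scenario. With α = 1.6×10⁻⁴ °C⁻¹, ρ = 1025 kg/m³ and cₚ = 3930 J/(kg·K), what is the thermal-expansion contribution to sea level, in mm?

Δh = αQ/(ρcₚ) = 1.6×10⁻⁴ × 2.1×10⁹ / (1025 × 3930) ≈ 0.083411 m

about 83.4 mm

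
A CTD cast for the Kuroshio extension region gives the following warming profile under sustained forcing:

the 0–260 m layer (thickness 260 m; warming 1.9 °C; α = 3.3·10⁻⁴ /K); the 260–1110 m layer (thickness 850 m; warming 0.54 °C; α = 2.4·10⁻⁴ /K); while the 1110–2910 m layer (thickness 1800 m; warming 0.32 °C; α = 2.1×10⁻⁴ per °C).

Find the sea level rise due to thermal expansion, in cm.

0–260 m: 3.3×10⁻⁴ × 260 × 1.9 = 0.16302 m
850 × 2.4×10⁻⁴ × 0.54 = 0.11016 m
0.32 × 2.1×10⁻⁴ × 1800 = 0.12096 m
Δh = 0.16302 + 0.11016 + 0.12096 = 0.39414 m ≈ 39.4 cm

39.4 cm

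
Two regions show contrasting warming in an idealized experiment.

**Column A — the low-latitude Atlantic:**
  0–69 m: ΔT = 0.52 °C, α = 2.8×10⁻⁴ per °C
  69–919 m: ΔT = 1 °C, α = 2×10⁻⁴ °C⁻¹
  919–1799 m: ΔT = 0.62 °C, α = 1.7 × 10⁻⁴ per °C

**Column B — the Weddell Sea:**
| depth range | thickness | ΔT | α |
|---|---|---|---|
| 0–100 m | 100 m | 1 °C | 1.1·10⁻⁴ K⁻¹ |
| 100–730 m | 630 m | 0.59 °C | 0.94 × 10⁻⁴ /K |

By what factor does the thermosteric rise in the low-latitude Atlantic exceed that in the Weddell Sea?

A Layer 1: 69 × 2.8×10⁻⁴ × 0.52 = 0.0100464 m
A 2×10⁻⁴ × 850 × 1 = 0.17000 m
A 0.62 × 880 × 1.7×10⁻⁴ = 0.092752 m
A total: 0.2727984 m
B 0–100 m: 1.1×10⁻⁴ × 1 × 100 = 0.01100 m
B 0.59 × 0.94×10⁻⁴ × 630 = 0.0349398 m
B total: 0.0459398 m
Ratio: 0.2727984 / 0.0459398 ≈ 5.938

5.9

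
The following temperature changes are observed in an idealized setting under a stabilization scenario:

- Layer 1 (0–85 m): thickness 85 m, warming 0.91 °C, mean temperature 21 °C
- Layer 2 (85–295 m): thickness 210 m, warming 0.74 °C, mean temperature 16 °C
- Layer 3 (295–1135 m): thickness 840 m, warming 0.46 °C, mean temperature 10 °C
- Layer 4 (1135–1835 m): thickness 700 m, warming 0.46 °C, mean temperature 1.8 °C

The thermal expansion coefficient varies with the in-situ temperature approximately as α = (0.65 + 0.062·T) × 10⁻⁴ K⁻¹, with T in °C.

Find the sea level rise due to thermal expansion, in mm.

Layer 1: α = (0.65 + 0.062×21)×10⁻⁴ = 1.952×10⁻⁴ K⁻¹
Layer 2: α = (0.65 + 0.062×16)×10⁻⁴ = 1.642×10⁻⁴ K⁻¹
Layer 3: α = (0.65 + 0.062×10)×10⁻⁴ = 1.27×10⁻⁴ K⁻¹
Layer 4: α = (0.65 + 0.062×1.8)×10⁻⁴ = 0.7616×10⁻⁴ K⁻¹
Layer 1: 85 × 0.91 × 1.952×10⁻⁴ = 0.01509872 m
85–295 m: 1.642×10⁻⁴ × 210 × 0.74 = 0.02551668 m
840 × 0.46 × 1.27×10⁻⁴ = 0.0490728 m
Layer 4: 700 × 0.7616×10⁻⁴ × 0.46 = 0.02452352 m
Δh = 0.01509872 + 0.02551668 + 0.0490728 + 0.02452352 = 0.11421172 m ≈ 114 mm

Δh ≈ 114 mm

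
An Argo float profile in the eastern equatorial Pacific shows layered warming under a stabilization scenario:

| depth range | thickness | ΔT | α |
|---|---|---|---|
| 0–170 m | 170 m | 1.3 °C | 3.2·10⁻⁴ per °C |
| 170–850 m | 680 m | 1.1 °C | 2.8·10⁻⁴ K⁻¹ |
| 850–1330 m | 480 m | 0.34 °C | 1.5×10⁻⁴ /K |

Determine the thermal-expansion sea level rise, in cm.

Δh = 30.5 cm

1.3 × 170 × 3.2×10⁻⁴ = 0.07072 m
170–850 m: 680 × 2.8×10⁻⁴ × 1.1 = 0.20944 m
850–1330 m: 0.34 × 1.5×10⁻⁴ × 480 = 0.02448 m
Δh = 0.07072 + 0.20944 + 0.02448 = 0.30464 m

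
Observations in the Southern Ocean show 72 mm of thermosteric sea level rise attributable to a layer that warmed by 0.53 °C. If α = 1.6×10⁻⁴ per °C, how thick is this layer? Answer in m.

850 m

H = Δh/(αΔT) = 0.072 / (1.6×10⁻⁴ × 0.53) ≈ 849.1 m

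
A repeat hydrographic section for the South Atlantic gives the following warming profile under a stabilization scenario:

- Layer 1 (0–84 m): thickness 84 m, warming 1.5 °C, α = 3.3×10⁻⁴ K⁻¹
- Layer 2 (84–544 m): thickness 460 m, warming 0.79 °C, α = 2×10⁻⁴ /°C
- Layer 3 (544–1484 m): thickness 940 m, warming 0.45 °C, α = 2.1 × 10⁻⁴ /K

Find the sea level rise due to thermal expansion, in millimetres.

0–84 m: 1.5 × 3.3×10⁻⁴ × 84 = 0.04158 m
84–544 m: 2×10⁻⁴ × 460 × 0.79 = 0.07268 m
544–1484 m: 940 × 0.45 × 2.1×10⁻⁴ = 0.08883 m
Δh = 0.04158 + 0.07268 + 0.08883 = 0.20309 m

about 200 mm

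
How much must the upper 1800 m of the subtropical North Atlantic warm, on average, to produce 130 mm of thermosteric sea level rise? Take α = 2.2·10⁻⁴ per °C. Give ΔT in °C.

ΔT = Δh/(αH) = 0.13 / (2.2×10⁻⁴ × 1800) ≈ 0.3283 °C

about 0.328 °C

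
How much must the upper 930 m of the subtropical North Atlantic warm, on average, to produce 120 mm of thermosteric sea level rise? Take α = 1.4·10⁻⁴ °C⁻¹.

ΔT = Δh/(αH) = 0.12 / (1.4×10⁻⁴ × 930) ≈ 0.9217 °C

0.922 °C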